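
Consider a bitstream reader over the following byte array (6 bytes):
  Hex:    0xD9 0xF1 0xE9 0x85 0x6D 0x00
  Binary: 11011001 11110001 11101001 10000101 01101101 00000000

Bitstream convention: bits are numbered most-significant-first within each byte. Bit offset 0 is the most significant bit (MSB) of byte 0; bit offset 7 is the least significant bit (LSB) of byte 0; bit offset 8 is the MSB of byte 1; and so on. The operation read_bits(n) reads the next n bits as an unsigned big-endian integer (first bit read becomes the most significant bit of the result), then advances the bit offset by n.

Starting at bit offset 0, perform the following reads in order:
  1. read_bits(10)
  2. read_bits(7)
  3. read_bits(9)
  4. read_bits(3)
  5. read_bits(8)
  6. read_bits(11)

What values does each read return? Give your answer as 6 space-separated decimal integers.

Answer: 871 99 422 0 173 1280

Derivation:
Read 1: bits[0:10] width=10 -> value=871 (bin 1101100111); offset now 10 = byte 1 bit 2; 38 bits remain
Read 2: bits[10:17] width=7 -> value=99 (bin 1100011); offset now 17 = byte 2 bit 1; 31 bits remain
Read 3: bits[17:26] width=9 -> value=422 (bin 110100110); offset now 26 = byte 3 bit 2; 22 bits remain
Read 4: bits[26:29] width=3 -> value=0 (bin 000); offset now 29 = byte 3 bit 5; 19 bits remain
Read 5: bits[29:37] width=8 -> value=173 (bin 10101101); offset now 37 = byte 4 bit 5; 11 bits remain
Read 6: bits[37:48] width=11 -> value=1280 (bin 10100000000); offset now 48 = byte 6 bit 0; 0 bits remain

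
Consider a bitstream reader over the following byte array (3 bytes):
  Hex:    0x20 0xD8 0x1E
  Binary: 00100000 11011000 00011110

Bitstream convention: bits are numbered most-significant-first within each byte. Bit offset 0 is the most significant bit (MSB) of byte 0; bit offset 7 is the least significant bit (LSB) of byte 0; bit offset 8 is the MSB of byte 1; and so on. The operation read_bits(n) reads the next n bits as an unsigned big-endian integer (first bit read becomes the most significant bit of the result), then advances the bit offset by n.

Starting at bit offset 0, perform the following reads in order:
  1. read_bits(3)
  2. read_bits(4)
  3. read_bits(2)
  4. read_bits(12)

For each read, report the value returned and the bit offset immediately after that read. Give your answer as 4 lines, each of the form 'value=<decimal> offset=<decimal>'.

Answer: value=1 offset=3
value=0 offset=7
value=1 offset=9
value=2819 offset=21

Derivation:
Read 1: bits[0:3] width=3 -> value=1 (bin 001); offset now 3 = byte 0 bit 3; 21 bits remain
Read 2: bits[3:7] width=4 -> value=0 (bin 0000); offset now 7 = byte 0 bit 7; 17 bits remain
Read 3: bits[7:9] width=2 -> value=1 (bin 01); offset now 9 = byte 1 bit 1; 15 bits remain
Read 4: bits[9:21] width=12 -> value=2819 (bin 101100000011); offset now 21 = byte 2 bit 5; 3 bits remain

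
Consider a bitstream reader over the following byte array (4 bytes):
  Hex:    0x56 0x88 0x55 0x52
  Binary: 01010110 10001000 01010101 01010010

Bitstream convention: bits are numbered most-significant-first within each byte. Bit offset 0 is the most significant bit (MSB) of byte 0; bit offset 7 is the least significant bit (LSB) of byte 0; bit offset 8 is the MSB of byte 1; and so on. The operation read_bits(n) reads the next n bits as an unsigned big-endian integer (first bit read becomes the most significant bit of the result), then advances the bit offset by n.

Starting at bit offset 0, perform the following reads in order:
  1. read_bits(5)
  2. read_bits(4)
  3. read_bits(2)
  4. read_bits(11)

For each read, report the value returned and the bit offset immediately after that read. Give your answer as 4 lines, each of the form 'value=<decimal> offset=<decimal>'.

Read 1: bits[0:5] width=5 -> value=10 (bin 01010); offset now 5 = byte 0 bit 5; 27 bits remain
Read 2: bits[5:9] width=4 -> value=13 (bin 1101); offset now 9 = byte 1 bit 1; 23 bits remain
Read 3: bits[9:11] width=2 -> value=0 (bin 00); offset now 11 = byte 1 bit 3; 21 bits remain
Read 4: bits[11:22] width=11 -> value=533 (bin 01000010101); offset now 22 = byte 2 bit 6; 10 bits remain

Answer: value=10 offset=5
value=13 offset=9
value=0 offset=11
value=533 offset=22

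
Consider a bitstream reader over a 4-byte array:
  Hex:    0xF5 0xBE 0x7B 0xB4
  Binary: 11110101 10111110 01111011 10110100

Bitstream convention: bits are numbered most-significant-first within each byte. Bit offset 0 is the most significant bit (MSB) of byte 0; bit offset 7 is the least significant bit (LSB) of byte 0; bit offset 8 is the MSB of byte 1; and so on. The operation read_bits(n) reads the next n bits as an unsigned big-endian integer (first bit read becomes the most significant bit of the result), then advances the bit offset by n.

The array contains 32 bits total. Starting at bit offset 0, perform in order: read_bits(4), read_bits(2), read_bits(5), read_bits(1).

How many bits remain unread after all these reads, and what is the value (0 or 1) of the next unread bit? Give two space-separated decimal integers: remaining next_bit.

Read 1: bits[0:4] width=4 -> value=15 (bin 1111); offset now 4 = byte 0 bit 4; 28 bits remain
Read 2: bits[4:6] width=2 -> value=1 (bin 01); offset now 6 = byte 0 bit 6; 26 bits remain
Read 3: bits[6:11] width=5 -> value=13 (bin 01101); offset now 11 = byte 1 bit 3; 21 bits remain
Read 4: bits[11:12] width=1 -> value=1 (bin 1); offset now 12 = byte 1 bit 4; 20 bits remain

Answer: 20 1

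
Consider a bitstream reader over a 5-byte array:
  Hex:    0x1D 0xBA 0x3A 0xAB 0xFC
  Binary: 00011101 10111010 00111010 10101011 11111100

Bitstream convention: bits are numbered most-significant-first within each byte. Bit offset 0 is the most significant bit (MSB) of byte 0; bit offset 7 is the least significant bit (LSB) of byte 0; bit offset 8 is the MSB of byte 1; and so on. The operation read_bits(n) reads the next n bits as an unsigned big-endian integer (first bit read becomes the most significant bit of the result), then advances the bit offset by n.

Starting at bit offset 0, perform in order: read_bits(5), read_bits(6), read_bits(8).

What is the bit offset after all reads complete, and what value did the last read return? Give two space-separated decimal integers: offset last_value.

Read 1: bits[0:5] width=5 -> value=3 (bin 00011); offset now 5 = byte 0 bit 5; 35 bits remain
Read 2: bits[5:11] width=6 -> value=45 (bin 101101); offset now 11 = byte 1 bit 3; 29 bits remain
Read 3: bits[11:19] width=8 -> value=209 (bin 11010001); offset now 19 = byte 2 bit 3; 21 bits remain

Answer: 19 209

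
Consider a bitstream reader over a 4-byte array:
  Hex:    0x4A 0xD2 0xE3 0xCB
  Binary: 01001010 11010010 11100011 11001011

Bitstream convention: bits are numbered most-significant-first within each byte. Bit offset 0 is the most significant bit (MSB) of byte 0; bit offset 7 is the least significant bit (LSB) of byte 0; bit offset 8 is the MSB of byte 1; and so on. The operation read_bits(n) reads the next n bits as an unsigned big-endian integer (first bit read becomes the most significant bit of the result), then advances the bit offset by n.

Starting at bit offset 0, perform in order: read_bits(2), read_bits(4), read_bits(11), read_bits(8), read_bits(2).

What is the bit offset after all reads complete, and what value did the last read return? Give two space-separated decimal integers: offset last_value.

Read 1: bits[0:2] width=2 -> value=1 (bin 01); offset now 2 = byte 0 bit 2; 30 bits remain
Read 2: bits[2:6] width=4 -> value=2 (bin 0010); offset now 6 = byte 0 bit 6; 26 bits remain
Read 3: bits[6:17] width=11 -> value=1445 (bin 10110100101); offset now 17 = byte 2 bit 1; 15 bits remain
Read 4: bits[17:25] width=8 -> value=199 (bin 11000111); offset now 25 = byte 3 bit 1; 7 bits remain
Read 5: bits[25:27] width=2 -> value=2 (bin 10); offset now 27 = byte 3 bit 3; 5 bits remain

Answer: 27 2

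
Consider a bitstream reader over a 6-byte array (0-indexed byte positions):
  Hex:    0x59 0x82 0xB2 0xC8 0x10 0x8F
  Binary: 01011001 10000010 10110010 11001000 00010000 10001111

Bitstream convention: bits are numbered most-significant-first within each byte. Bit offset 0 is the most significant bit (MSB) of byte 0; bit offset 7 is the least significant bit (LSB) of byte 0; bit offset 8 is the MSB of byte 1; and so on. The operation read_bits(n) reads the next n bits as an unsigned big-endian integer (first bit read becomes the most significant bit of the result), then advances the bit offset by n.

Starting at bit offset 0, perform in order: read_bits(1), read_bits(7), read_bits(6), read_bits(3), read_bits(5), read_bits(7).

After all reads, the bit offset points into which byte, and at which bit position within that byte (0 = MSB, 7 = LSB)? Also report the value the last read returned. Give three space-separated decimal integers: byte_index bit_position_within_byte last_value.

Answer: 3 5 89

Derivation:
Read 1: bits[0:1] width=1 -> value=0 (bin 0); offset now 1 = byte 0 bit 1; 47 bits remain
Read 2: bits[1:8] width=7 -> value=89 (bin 1011001); offset now 8 = byte 1 bit 0; 40 bits remain
Read 3: bits[8:14] width=6 -> value=32 (bin 100000); offset now 14 = byte 1 bit 6; 34 bits remain
Read 4: bits[14:17] width=3 -> value=5 (bin 101); offset now 17 = byte 2 bit 1; 31 bits remain
Read 5: bits[17:22] width=5 -> value=12 (bin 01100); offset now 22 = byte 2 bit 6; 26 bits remain
Read 6: bits[22:29] width=7 -> value=89 (bin 1011001); offset now 29 = byte 3 bit 5; 19 bits remain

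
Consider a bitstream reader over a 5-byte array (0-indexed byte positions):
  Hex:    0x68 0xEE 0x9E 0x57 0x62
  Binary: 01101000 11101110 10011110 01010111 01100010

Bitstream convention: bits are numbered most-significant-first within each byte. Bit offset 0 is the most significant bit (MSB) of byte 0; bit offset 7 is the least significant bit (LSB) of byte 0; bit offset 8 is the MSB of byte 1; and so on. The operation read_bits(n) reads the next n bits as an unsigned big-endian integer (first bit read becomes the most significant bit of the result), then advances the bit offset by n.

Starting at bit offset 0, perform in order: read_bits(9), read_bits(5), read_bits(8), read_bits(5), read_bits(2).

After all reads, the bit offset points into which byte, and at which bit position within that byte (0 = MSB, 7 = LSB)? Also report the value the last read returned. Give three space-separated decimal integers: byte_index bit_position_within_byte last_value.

Read 1: bits[0:9] width=9 -> value=209 (bin 011010001); offset now 9 = byte 1 bit 1; 31 bits remain
Read 2: bits[9:14] width=5 -> value=27 (bin 11011); offset now 14 = byte 1 bit 6; 26 bits remain
Read 3: bits[14:22] width=8 -> value=167 (bin 10100111); offset now 22 = byte 2 bit 6; 18 bits remain
Read 4: bits[22:27] width=5 -> value=18 (bin 10010); offset now 27 = byte 3 bit 3; 13 bits remain
Read 5: bits[27:29] width=2 -> value=2 (bin 10); offset now 29 = byte 3 bit 5; 11 bits remain

Answer: 3 5 2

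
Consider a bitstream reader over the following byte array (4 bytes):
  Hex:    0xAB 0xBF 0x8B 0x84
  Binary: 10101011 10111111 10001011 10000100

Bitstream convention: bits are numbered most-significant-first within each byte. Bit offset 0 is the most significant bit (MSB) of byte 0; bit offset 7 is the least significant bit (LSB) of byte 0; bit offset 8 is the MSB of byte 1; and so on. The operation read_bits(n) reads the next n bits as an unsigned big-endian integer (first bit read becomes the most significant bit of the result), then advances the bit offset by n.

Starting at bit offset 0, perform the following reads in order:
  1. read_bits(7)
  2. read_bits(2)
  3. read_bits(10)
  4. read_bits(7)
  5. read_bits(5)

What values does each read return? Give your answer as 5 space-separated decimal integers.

Read 1: bits[0:7] width=7 -> value=85 (bin 1010101); offset now 7 = byte 0 bit 7; 25 bits remain
Read 2: bits[7:9] width=2 -> value=3 (bin 11); offset now 9 = byte 1 bit 1; 23 bits remain
Read 3: bits[9:19] width=10 -> value=508 (bin 0111111100); offset now 19 = byte 2 bit 3; 13 bits remain
Read 4: bits[19:26] width=7 -> value=46 (bin 0101110); offset now 26 = byte 3 bit 2; 6 bits remain
Read 5: bits[26:31] width=5 -> value=2 (bin 00010); offset now 31 = byte 3 bit 7; 1 bits remain

Answer: 85 3 508 46 2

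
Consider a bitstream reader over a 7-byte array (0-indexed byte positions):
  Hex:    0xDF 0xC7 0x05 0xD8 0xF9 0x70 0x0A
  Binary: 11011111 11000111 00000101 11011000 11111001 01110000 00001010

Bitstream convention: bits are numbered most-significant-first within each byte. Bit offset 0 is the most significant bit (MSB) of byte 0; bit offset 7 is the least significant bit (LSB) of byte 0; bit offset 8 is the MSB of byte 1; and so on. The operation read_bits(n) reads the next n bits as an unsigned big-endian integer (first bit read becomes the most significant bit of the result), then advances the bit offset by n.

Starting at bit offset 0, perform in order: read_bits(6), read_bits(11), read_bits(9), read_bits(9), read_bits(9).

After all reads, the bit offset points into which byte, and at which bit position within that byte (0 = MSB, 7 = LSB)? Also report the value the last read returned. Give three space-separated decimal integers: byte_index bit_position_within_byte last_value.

Read 1: bits[0:6] width=6 -> value=55 (bin 110111); offset now 6 = byte 0 bit 6; 50 bits remain
Read 2: bits[6:17] width=11 -> value=1934 (bin 11110001110); offset now 17 = byte 2 bit 1; 39 bits remain
Read 3: bits[17:26] width=9 -> value=23 (bin 000010111); offset now 26 = byte 3 bit 2; 30 bits remain
Read 4: bits[26:35] width=9 -> value=199 (bin 011000111); offset now 35 = byte 4 bit 3; 21 bits remain
Read 5: bits[35:44] width=9 -> value=407 (bin 110010111); offset now 44 = byte 5 bit 4; 12 bits remain

Answer: 5 4 407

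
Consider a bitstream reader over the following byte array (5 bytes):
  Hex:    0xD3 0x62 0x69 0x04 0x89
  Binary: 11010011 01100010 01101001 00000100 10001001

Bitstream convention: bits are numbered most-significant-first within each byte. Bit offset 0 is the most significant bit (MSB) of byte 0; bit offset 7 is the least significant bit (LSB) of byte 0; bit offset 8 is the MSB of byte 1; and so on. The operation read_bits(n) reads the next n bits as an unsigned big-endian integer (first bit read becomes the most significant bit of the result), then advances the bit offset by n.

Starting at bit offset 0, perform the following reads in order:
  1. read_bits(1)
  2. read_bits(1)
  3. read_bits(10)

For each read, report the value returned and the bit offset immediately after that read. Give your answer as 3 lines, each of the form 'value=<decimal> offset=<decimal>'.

Read 1: bits[0:1] width=1 -> value=1 (bin 1); offset now 1 = byte 0 bit 1; 39 bits remain
Read 2: bits[1:2] width=1 -> value=1 (bin 1); offset now 2 = byte 0 bit 2; 38 bits remain
Read 3: bits[2:12] width=10 -> value=310 (bin 0100110110); offset now 12 = byte 1 bit 4; 28 bits remain

Answer: value=1 offset=1
value=1 offset=2
value=310 offset=12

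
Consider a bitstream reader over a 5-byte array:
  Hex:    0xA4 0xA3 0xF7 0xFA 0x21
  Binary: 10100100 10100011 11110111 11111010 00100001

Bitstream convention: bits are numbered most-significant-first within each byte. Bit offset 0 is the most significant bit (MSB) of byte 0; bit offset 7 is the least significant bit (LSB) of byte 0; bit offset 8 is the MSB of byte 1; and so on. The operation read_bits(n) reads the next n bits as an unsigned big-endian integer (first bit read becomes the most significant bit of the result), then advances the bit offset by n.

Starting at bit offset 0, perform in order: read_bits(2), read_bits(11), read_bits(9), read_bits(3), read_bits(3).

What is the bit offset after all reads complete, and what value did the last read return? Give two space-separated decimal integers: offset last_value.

Answer: 28 7

Derivation:
Read 1: bits[0:2] width=2 -> value=2 (bin 10); offset now 2 = byte 0 bit 2; 38 bits remain
Read 2: bits[2:13] width=11 -> value=1172 (bin 10010010100); offset now 13 = byte 1 bit 5; 27 bits remain
Read 3: bits[13:22] width=9 -> value=253 (bin 011111101); offset now 22 = byte 2 bit 6; 18 bits remain
Read 4: bits[22:25] width=3 -> value=7 (bin 111); offset now 25 = byte 3 bit 1; 15 bits remain
Read 5: bits[25:28] width=3 -> value=7 (bin 111); offset now 28 = byte 3 bit 4; 12 bits remain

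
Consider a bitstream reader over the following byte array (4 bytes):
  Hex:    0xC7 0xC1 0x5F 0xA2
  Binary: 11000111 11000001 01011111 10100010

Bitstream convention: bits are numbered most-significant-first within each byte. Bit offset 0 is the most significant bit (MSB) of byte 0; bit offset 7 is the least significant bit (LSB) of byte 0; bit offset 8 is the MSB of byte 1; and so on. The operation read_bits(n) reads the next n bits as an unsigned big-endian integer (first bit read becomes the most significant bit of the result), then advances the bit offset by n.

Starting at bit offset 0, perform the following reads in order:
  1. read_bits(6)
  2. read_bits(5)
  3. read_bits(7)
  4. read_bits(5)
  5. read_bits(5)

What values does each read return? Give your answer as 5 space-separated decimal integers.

Read 1: bits[0:6] width=6 -> value=49 (bin 110001); offset now 6 = byte 0 bit 6; 26 bits remain
Read 2: bits[6:11] width=5 -> value=30 (bin 11110); offset now 11 = byte 1 bit 3; 21 bits remain
Read 3: bits[11:18] width=7 -> value=5 (bin 0000101); offset now 18 = byte 2 bit 2; 14 bits remain
Read 4: bits[18:23] width=5 -> value=15 (bin 01111); offset now 23 = byte 2 bit 7; 9 bits remain
Read 5: bits[23:28] width=5 -> value=26 (bin 11010); offset now 28 = byte 3 bit 4; 4 bits remain

Answer: 49 30 5 15 26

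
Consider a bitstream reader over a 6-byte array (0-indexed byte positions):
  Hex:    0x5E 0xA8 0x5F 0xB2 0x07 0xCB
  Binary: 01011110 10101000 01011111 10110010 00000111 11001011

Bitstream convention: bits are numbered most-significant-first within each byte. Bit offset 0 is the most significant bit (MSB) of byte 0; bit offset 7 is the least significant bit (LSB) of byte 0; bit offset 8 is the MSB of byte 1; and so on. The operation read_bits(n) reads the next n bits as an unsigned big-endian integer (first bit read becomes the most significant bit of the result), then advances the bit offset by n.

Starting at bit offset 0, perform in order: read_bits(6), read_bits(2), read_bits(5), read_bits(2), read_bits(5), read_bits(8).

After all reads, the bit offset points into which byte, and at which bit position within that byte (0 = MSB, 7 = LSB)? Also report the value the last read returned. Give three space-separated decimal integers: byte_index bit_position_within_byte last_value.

Answer: 3 4 251

Derivation:
Read 1: bits[0:6] width=6 -> value=23 (bin 010111); offset now 6 = byte 0 bit 6; 42 bits remain
Read 2: bits[6:8] width=2 -> value=2 (bin 10); offset now 8 = byte 1 bit 0; 40 bits remain
Read 3: bits[8:13] width=5 -> value=21 (bin 10101); offset now 13 = byte 1 bit 5; 35 bits remain
Read 4: bits[13:15] width=2 -> value=0 (bin 00); offset now 15 = byte 1 bit 7; 33 bits remain
Read 5: bits[15:20] width=5 -> value=5 (bin 00101); offset now 20 = byte 2 bit 4; 28 bits remain
Read 6: bits[20:28] width=8 -> value=251 (bin 11111011); offset now 28 = byte 3 bit 4; 20 bits remain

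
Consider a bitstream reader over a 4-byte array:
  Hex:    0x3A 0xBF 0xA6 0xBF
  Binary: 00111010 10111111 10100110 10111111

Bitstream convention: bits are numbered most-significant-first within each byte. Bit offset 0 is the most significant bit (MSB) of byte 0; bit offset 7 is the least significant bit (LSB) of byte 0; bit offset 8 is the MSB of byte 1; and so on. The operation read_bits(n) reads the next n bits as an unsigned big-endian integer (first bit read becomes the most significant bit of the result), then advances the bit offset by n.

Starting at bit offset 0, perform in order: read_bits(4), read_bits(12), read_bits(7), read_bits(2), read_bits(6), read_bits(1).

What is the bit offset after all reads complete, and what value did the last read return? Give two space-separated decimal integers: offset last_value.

Read 1: bits[0:4] width=4 -> value=3 (bin 0011); offset now 4 = byte 0 bit 4; 28 bits remain
Read 2: bits[4:16] width=12 -> value=2751 (bin 101010111111); offset now 16 = byte 2 bit 0; 16 bits remain
Read 3: bits[16:23] width=7 -> value=83 (bin 1010011); offset now 23 = byte 2 bit 7; 9 bits remain
Read 4: bits[23:25] width=2 -> value=1 (bin 01); offset now 25 = byte 3 bit 1; 7 bits remain
Read 5: bits[25:31] width=6 -> value=31 (bin 011111); offset now 31 = byte 3 bit 7; 1 bits remain
Read 6: bits[31:32] width=1 -> value=1 (bin 1); offset now 32 = byte 4 bit 0; 0 bits remain

Answer: 32 1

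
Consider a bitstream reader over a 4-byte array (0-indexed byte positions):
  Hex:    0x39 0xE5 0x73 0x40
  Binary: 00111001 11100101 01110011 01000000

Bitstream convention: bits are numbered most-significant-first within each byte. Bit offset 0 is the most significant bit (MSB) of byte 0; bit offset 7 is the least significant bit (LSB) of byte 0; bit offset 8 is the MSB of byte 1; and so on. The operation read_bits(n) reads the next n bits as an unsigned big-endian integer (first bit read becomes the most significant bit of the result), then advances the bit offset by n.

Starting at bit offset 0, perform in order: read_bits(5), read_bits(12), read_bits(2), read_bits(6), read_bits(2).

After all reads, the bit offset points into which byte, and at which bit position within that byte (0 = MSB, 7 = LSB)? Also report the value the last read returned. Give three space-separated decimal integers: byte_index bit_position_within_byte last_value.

Answer: 3 3 2

Derivation:
Read 1: bits[0:5] width=5 -> value=7 (bin 00111); offset now 5 = byte 0 bit 5; 27 bits remain
Read 2: bits[5:17] width=12 -> value=970 (bin 001111001010); offset now 17 = byte 2 bit 1; 15 bits remain
Read 3: bits[17:19] width=2 -> value=3 (bin 11); offset now 19 = byte 2 bit 3; 13 bits remain
Read 4: bits[19:25] width=6 -> value=38 (bin 100110); offset now 25 = byte 3 bit 1; 7 bits remain
Read 5: bits[25:27] width=2 -> value=2 (bin 10); offset now 27 = byte 3 bit 3; 5 bits remain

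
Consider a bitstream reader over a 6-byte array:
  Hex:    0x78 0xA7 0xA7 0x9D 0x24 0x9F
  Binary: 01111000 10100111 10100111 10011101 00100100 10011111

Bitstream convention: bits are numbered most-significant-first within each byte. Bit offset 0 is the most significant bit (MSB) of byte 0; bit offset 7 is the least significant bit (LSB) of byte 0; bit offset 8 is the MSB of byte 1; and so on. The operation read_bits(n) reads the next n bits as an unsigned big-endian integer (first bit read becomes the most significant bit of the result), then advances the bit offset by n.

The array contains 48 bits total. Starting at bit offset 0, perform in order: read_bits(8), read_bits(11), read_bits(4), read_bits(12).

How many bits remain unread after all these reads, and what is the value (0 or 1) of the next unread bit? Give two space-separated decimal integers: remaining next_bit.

Read 1: bits[0:8] width=8 -> value=120 (bin 01111000); offset now 8 = byte 1 bit 0; 40 bits remain
Read 2: bits[8:19] width=11 -> value=1341 (bin 10100111101); offset now 19 = byte 2 bit 3; 29 bits remain
Read 3: bits[19:23] width=4 -> value=3 (bin 0011); offset now 23 = byte 2 bit 7; 25 bits remain
Read 4: bits[23:35] width=12 -> value=3305 (bin 110011101001); offset now 35 = byte 4 bit 3; 13 bits remain

Answer: 13 0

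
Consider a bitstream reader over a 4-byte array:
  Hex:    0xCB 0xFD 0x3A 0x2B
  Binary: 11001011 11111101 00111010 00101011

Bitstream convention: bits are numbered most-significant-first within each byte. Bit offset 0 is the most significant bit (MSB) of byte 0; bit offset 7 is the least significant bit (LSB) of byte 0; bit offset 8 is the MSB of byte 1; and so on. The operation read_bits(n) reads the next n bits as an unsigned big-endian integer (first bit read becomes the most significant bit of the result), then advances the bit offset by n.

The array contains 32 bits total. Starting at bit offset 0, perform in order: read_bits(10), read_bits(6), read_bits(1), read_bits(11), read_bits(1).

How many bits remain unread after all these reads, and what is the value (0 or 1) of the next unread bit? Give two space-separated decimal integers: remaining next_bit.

Answer: 3 0

Derivation:
Read 1: bits[0:10] width=10 -> value=815 (bin 1100101111); offset now 10 = byte 1 bit 2; 22 bits remain
Read 2: bits[10:16] width=6 -> value=61 (bin 111101); offset now 16 = byte 2 bit 0; 16 bits remain
Read 3: bits[16:17] width=1 -> value=0 (bin 0); offset now 17 = byte 2 bit 1; 15 bits remain
Read 4: bits[17:28] width=11 -> value=930 (bin 01110100010); offset now 28 = byte 3 bit 4; 4 bits remain
Read 5: bits[28:29] width=1 -> value=1 (bin 1); offset now 29 = byte 3 bit 5; 3 bits remain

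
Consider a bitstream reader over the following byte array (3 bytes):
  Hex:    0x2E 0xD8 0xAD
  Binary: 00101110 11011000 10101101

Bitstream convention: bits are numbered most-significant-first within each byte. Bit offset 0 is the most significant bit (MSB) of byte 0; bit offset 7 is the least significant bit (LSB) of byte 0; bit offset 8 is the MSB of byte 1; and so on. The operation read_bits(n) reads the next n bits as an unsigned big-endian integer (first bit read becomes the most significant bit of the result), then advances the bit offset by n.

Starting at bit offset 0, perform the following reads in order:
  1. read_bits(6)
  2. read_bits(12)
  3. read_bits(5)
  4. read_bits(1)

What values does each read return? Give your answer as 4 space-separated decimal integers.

Read 1: bits[0:6] width=6 -> value=11 (bin 001011); offset now 6 = byte 0 bit 6; 18 bits remain
Read 2: bits[6:18] width=12 -> value=2914 (bin 101101100010); offset now 18 = byte 2 bit 2; 6 bits remain
Read 3: bits[18:23] width=5 -> value=22 (bin 10110); offset now 23 = byte 2 bit 7; 1 bits remain
Read 4: bits[23:24] width=1 -> value=1 (bin 1); offset now 24 = byte 3 bit 0; 0 bits remain

Answer: 11 2914 22 1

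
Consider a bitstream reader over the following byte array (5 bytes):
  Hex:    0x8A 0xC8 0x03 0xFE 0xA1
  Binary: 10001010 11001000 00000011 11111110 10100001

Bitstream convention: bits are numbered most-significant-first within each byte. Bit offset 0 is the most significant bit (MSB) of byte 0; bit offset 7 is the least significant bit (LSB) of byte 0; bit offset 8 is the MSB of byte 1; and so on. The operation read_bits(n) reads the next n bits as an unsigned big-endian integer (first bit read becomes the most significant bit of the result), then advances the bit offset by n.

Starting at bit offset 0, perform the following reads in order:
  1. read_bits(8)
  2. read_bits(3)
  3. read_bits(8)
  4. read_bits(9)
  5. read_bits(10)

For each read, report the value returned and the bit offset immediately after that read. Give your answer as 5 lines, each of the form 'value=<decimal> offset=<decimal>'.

Read 1: bits[0:8] width=8 -> value=138 (bin 10001010); offset now 8 = byte 1 bit 0; 32 bits remain
Read 2: bits[8:11] width=3 -> value=6 (bin 110); offset now 11 = byte 1 bit 3; 29 bits remain
Read 3: bits[11:19] width=8 -> value=64 (bin 01000000); offset now 19 = byte 2 bit 3; 21 bits remain
Read 4: bits[19:28] width=9 -> value=63 (bin 000111111); offset now 28 = byte 3 bit 4; 12 bits remain
Read 5: bits[28:38] width=10 -> value=936 (bin 1110101000); offset now 38 = byte 4 bit 6; 2 bits remain

Answer: value=138 offset=8
value=6 offset=11
value=64 offset=19
value=63 offset=28
value=936 offset=38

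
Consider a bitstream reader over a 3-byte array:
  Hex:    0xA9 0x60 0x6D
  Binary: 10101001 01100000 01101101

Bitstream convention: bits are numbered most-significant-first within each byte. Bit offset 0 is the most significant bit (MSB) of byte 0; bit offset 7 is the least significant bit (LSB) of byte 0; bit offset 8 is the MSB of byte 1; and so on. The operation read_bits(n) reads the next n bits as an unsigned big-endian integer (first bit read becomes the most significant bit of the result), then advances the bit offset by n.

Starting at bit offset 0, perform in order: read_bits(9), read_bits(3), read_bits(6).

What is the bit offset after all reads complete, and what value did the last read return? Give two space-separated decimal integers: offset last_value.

Answer: 18 1

Derivation:
Read 1: bits[0:9] width=9 -> value=338 (bin 101010010); offset now 9 = byte 1 bit 1; 15 bits remain
Read 2: bits[9:12] width=3 -> value=6 (bin 110); offset now 12 = byte 1 bit 4; 12 bits remain
Read 3: bits[12:18] width=6 -> value=1 (bin 000001); offset now 18 = byte 2 bit 2; 6 bits remain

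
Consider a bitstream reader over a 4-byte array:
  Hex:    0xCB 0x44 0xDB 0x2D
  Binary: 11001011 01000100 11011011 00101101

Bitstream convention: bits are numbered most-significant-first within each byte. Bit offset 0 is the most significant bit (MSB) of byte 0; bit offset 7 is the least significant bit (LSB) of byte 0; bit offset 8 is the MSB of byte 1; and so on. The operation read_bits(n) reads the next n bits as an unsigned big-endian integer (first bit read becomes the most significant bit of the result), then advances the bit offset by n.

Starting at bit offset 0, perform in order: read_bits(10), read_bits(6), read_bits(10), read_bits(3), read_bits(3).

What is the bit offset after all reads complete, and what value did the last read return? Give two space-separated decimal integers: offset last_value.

Read 1: bits[0:10] width=10 -> value=813 (bin 1100101101); offset now 10 = byte 1 bit 2; 22 bits remain
Read 2: bits[10:16] width=6 -> value=4 (bin 000100); offset now 16 = byte 2 bit 0; 16 bits remain
Read 3: bits[16:26] width=10 -> value=876 (bin 1101101100); offset now 26 = byte 3 bit 2; 6 bits remain
Read 4: bits[26:29] width=3 -> value=5 (bin 101); offset now 29 = byte 3 bit 5; 3 bits remain
Read 5: bits[29:32] width=3 -> value=5 (bin 101); offset now 32 = byte 4 bit 0; 0 bits remain

Answer: 32 5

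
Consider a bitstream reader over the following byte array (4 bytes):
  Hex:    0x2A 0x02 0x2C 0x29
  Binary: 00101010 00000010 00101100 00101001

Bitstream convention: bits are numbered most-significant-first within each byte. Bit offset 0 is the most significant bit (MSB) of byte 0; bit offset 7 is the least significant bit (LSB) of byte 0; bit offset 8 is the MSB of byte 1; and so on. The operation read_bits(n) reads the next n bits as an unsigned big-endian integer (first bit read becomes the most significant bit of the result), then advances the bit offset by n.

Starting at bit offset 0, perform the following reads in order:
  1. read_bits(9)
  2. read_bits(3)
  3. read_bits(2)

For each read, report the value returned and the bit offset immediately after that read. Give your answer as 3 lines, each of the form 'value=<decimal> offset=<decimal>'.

Answer: value=84 offset=9
value=0 offset=12
value=0 offset=14

Derivation:
Read 1: bits[0:9] width=9 -> value=84 (bin 001010100); offset now 9 = byte 1 bit 1; 23 bits remain
Read 2: bits[9:12] width=3 -> value=0 (bin 000); offset now 12 = byte 1 bit 4; 20 bits remain
Read 3: bits[12:14] width=2 -> value=0 (bin 00); offset now 14 = byte 1 bit 6; 18 bits remain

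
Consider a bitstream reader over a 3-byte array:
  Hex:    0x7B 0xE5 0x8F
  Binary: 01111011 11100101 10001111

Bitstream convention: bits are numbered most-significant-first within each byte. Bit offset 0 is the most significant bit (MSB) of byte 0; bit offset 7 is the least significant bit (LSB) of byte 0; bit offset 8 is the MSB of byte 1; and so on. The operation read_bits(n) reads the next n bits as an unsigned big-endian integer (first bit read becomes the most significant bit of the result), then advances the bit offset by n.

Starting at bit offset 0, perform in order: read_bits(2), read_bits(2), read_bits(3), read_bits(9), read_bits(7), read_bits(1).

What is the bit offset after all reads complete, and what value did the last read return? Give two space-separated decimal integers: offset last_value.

Answer: 24 1

Derivation:
Read 1: bits[0:2] width=2 -> value=1 (bin 01); offset now 2 = byte 0 bit 2; 22 bits remain
Read 2: bits[2:4] width=2 -> value=3 (bin 11); offset now 4 = byte 0 bit 4; 20 bits remain
Read 3: bits[4:7] width=3 -> value=5 (bin 101); offset now 7 = byte 0 bit 7; 17 bits remain
Read 4: bits[7:16] width=9 -> value=485 (bin 111100101); offset now 16 = byte 2 bit 0; 8 bits remain
Read 5: bits[16:23] width=7 -> value=71 (bin 1000111); offset now 23 = byte 2 bit 7; 1 bits remain
Read 6: bits[23:24] width=1 -> value=1 (bin 1); offset now 24 = byte 3 bit 0; 0 bits remain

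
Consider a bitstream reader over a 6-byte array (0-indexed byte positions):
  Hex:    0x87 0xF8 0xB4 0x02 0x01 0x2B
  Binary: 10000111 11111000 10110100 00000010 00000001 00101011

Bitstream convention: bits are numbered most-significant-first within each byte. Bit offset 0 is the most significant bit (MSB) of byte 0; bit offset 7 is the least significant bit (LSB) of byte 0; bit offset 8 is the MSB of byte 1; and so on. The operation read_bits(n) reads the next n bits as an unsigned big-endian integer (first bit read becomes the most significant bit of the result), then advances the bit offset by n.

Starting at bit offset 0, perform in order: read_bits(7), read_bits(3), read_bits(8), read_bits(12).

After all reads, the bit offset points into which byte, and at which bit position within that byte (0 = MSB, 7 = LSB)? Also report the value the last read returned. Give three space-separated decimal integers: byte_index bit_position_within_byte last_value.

Answer: 3 6 3328

Derivation:
Read 1: bits[0:7] width=7 -> value=67 (bin 1000011); offset now 7 = byte 0 bit 7; 41 bits remain
Read 2: bits[7:10] width=3 -> value=7 (bin 111); offset now 10 = byte 1 bit 2; 38 bits remain
Read 3: bits[10:18] width=8 -> value=226 (bin 11100010); offset now 18 = byte 2 bit 2; 30 bits remain
Read 4: bits[18:30] width=12 -> value=3328 (bin 110100000000); offset now 30 = byte 3 bit 6; 18 bits remain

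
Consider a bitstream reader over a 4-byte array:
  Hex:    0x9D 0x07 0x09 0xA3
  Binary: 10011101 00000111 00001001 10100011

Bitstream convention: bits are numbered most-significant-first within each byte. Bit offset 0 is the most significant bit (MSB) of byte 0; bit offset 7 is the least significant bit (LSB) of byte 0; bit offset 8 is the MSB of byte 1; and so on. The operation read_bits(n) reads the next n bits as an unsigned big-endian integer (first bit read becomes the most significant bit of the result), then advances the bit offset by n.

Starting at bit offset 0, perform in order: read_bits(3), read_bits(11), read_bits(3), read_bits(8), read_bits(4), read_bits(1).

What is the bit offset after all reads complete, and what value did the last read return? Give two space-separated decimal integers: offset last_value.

Read 1: bits[0:3] width=3 -> value=4 (bin 100); offset now 3 = byte 0 bit 3; 29 bits remain
Read 2: bits[3:14] width=11 -> value=1857 (bin 11101000001); offset now 14 = byte 1 bit 6; 18 bits remain
Read 3: bits[14:17] width=3 -> value=6 (bin 110); offset now 17 = byte 2 bit 1; 15 bits remain
Read 4: bits[17:25] width=8 -> value=19 (bin 00010011); offset now 25 = byte 3 bit 1; 7 bits remain
Read 5: bits[25:29] width=4 -> value=4 (bin 0100); offset now 29 = byte 3 bit 5; 3 bits remain
Read 6: bits[29:30] width=1 -> value=0 (bin 0); offset now 30 = byte 3 bit 6; 2 bits remain

Answer: 30 0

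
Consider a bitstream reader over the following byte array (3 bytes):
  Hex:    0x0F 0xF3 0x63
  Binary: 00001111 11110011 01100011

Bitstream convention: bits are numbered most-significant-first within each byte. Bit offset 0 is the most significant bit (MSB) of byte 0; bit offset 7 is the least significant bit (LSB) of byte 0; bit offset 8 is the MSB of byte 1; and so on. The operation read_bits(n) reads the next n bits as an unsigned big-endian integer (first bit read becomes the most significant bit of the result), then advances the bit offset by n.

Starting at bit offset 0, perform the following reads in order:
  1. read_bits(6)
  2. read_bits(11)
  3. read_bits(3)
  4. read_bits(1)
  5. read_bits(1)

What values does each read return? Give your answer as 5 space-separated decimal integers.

Answer: 3 2022 6 0 0

Derivation:
Read 1: bits[0:6] width=6 -> value=3 (bin 000011); offset now 6 = byte 0 bit 6; 18 bits remain
Read 2: bits[6:17] width=11 -> value=2022 (bin 11111100110); offset now 17 = byte 2 bit 1; 7 bits remain
Read 3: bits[17:20] width=3 -> value=6 (bin 110); offset now 20 = byte 2 bit 4; 4 bits remain
Read 4: bits[20:21] width=1 -> value=0 (bin 0); offset now 21 = byte 2 bit 5; 3 bits remain
Read 5: bits[21:22] width=1 -> value=0 (bin 0); offset now 22 = byte 2 bit 6; 2 bits remain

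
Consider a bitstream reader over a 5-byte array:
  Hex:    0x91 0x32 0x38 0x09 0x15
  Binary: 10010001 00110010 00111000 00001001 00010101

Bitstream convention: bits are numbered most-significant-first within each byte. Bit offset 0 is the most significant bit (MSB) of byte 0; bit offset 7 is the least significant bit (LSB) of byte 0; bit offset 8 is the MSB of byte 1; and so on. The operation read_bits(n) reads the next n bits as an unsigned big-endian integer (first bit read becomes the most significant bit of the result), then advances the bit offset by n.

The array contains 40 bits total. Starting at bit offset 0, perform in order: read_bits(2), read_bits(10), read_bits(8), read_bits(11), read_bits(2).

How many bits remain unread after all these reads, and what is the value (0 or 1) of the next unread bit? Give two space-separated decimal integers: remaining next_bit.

Answer: 7 0

Derivation:
Read 1: bits[0:2] width=2 -> value=2 (bin 10); offset now 2 = byte 0 bit 2; 38 bits remain
Read 2: bits[2:12] width=10 -> value=275 (bin 0100010011); offset now 12 = byte 1 bit 4; 28 bits remain
Read 3: bits[12:20] width=8 -> value=35 (bin 00100011); offset now 20 = byte 2 bit 4; 20 bits remain
Read 4: bits[20:31] width=11 -> value=1028 (bin 10000000100); offset now 31 = byte 3 bit 7; 9 bits remain
Read 5: bits[31:33] width=2 -> value=2 (bin 10); offset now 33 = byte 4 bit 1; 7 bits remain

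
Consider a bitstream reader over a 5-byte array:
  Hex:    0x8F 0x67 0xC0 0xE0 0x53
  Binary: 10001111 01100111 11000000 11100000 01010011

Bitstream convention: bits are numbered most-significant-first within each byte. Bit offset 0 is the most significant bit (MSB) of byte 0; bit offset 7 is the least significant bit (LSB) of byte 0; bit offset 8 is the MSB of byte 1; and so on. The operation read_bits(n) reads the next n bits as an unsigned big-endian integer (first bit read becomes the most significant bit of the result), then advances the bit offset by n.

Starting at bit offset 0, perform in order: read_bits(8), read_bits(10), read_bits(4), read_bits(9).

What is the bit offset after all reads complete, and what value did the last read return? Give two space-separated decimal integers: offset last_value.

Answer: 31 112

Derivation:
Read 1: bits[0:8] width=8 -> value=143 (bin 10001111); offset now 8 = byte 1 bit 0; 32 bits remain
Read 2: bits[8:18] width=10 -> value=415 (bin 0110011111); offset now 18 = byte 2 bit 2; 22 bits remain
Read 3: bits[18:22] width=4 -> value=0 (bin 0000); offset now 22 = byte 2 bit 6; 18 bits remain
Read 4: bits[22:31] width=9 -> value=112 (bin 001110000); offset now 31 = byte 3 bit 7; 9 bits remain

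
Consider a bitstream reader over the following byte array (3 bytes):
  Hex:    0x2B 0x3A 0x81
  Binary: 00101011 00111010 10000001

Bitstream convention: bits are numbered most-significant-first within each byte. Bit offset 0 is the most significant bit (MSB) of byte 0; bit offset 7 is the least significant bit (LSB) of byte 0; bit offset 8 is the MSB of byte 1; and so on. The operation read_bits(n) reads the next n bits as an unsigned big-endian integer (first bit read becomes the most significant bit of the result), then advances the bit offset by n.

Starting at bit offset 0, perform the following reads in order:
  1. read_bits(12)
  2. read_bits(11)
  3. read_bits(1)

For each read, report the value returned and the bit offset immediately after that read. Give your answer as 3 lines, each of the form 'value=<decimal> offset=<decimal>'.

Answer: value=691 offset=12
value=1344 offset=23
value=1 offset=24

Derivation:
Read 1: bits[0:12] width=12 -> value=691 (bin 001010110011); offset now 12 = byte 1 bit 4; 12 bits remain
Read 2: bits[12:23] width=11 -> value=1344 (bin 10101000000); offset now 23 = byte 2 bit 7; 1 bits remain
Read 3: bits[23:24] width=1 -> value=1 (bin 1); offset now 24 = byte 3 bit 0; 0 bits remain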